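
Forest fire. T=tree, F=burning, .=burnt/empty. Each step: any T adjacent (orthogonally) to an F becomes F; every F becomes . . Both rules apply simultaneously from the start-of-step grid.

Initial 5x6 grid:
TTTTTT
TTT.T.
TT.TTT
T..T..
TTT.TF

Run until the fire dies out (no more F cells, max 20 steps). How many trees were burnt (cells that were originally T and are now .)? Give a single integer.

Step 1: +1 fires, +1 burnt (F count now 1)
Step 2: +0 fires, +1 burnt (F count now 0)
Fire out after step 2
Initially T: 21, now '.': 10
Total burnt (originally-T cells now '.'): 1

Answer: 1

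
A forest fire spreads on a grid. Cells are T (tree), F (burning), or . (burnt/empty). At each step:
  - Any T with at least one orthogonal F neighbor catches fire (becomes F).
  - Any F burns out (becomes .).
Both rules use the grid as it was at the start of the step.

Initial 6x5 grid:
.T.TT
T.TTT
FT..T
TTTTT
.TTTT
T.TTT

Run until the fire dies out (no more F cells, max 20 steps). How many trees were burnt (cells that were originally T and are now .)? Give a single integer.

Step 1: +3 fires, +1 burnt (F count now 3)
Step 2: +1 fires, +3 burnt (F count now 1)
Step 3: +2 fires, +1 burnt (F count now 2)
Step 4: +2 fires, +2 burnt (F count now 2)
Step 5: +3 fires, +2 burnt (F count now 3)
Step 6: +3 fires, +3 burnt (F count now 3)
Step 7: +2 fires, +3 burnt (F count now 2)
Step 8: +2 fires, +2 burnt (F count now 2)
Step 9: +2 fires, +2 burnt (F count now 2)
Step 10: +0 fires, +2 burnt (F count now 0)
Fire out after step 10
Initially T: 22, now '.': 28
Total burnt (originally-T cells now '.'): 20

Answer: 20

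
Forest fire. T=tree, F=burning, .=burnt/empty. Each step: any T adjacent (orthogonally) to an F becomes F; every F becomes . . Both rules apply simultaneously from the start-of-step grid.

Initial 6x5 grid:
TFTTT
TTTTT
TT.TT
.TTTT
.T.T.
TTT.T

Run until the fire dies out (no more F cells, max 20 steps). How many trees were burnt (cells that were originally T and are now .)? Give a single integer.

Answer: 22

Derivation:
Step 1: +3 fires, +1 burnt (F count now 3)
Step 2: +4 fires, +3 burnt (F count now 4)
Step 3: +4 fires, +4 burnt (F count now 4)
Step 4: +4 fires, +4 burnt (F count now 4)
Step 5: +3 fires, +4 burnt (F count now 3)
Step 6: +4 fires, +3 burnt (F count now 4)
Step 7: +0 fires, +4 burnt (F count now 0)
Fire out after step 7
Initially T: 23, now '.': 29
Total burnt (originally-T cells now '.'): 22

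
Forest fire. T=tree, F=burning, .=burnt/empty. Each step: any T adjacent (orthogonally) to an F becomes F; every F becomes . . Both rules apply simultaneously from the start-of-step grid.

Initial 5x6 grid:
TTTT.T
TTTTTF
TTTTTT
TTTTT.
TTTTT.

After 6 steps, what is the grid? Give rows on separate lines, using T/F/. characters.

Step 1: 3 trees catch fire, 1 burn out
  TTTT.F
  TTTTF.
  TTTTTF
  TTTTT.
  TTTTT.
Step 2: 2 trees catch fire, 3 burn out
  TTTT..
  TTTF..
  TTTTF.
  TTTTT.
  TTTTT.
Step 3: 4 trees catch fire, 2 burn out
  TTTF..
  TTF...
  TTTF..
  TTTTF.
  TTTTT.
Step 4: 5 trees catch fire, 4 burn out
  TTF...
  TF....
  TTF...
  TTTF..
  TTTTF.
Step 5: 5 trees catch fire, 5 burn out
  TF....
  F.....
  TF....
  TTF...
  TTTF..
Step 6: 4 trees catch fire, 5 burn out
  F.....
  ......
  F.....
  TF....
  TTF...

F.....
......
F.....
TF....
TTF...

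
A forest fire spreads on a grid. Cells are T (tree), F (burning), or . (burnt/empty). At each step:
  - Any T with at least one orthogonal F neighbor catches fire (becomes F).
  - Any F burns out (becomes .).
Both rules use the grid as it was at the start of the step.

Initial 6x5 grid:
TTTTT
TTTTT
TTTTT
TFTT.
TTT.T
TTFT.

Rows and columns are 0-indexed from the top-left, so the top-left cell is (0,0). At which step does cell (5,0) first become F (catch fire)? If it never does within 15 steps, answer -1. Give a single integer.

Step 1: cell (5,0)='T' (+7 fires, +2 burnt)
Step 2: cell (5,0)='F' (+6 fires, +7 burnt)
  -> target ignites at step 2
Step 3: cell (5,0)='.' (+4 fires, +6 burnt)
Step 4: cell (5,0)='.' (+4 fires, +4 burnt)
Step 5: cell (5,0)='.' (+2 fires, +4 burnt)
Step 6: cell (5,0)='.' (+1 fires, +2 burnt)
Step 7: cell (5,0)='.' (+0 fires, +1 burnt)
  fire out at step 7

2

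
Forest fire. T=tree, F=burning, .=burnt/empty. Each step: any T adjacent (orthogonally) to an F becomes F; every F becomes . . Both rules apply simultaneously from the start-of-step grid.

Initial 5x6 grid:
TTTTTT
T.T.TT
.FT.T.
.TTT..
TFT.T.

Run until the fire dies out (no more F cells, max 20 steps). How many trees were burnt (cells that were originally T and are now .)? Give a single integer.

Step 1: +4 fires, +2 burnt (F count now 4)
Step 2: +2 fires, +4 burnt (F count now 2)
Step 3: +2 fires, +2 burnt (F count now 2)
Step 4: +2 fires, +2 burnt (F count now 2)
Step 5: +2 fires, +2 burnt (F count now 2)
Step 6: +3 fires, +2 burnt (F count now 3)
Step 7: +2 fires, +3 burnt (F count now 2)
Step 8: +0 fires, +2 burnt (F count now 0)
Fire out after step 8
Initially T: 18, now '.': 29
Total burnt (originally-T cells now '.'): 17

Answer: 17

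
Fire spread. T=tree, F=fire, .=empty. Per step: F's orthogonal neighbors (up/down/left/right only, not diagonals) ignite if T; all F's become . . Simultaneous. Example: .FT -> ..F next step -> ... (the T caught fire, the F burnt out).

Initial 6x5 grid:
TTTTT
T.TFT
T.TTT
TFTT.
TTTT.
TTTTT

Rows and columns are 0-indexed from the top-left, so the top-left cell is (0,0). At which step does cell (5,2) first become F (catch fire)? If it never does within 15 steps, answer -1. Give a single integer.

Step 1: cell (5,2)='T' (+7 fires, +2 burnt)
Step 2: cell (5,2)='T' (+9 fires, +7 burnt)
Step 3: cell (5,2)='F' (+5 fires, +9 burnt)
  -> target ignites at step 3
Step 4: cell (5,2)='.' (+2 fires, +5 burnt)
Step 5: cell (5,2)='.' (+1 fires, +2 burnt)
Step 6: cell (5,2)='.' (+0 fires, +1 burnt)
  fire out at step 6

3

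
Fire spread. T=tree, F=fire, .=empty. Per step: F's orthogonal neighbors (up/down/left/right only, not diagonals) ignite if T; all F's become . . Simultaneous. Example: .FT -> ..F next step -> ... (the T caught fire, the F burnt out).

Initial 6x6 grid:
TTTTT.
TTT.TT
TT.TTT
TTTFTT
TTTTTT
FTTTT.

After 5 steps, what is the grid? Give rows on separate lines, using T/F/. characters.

Step 1: 6 trees catch fire, 2 burn out
  TTTTT.
  TTT.TT
  TT.FTT
  TTF.FT
  FTTFTT
  .FTTT.
Step 2: 9 trees catch fire, 6 burn out
  TTTTT.
  TTT.TT
  TT..FT
  FF...F
  .FF.FT
  ..FFT.
Step 3: 6 trees catch fire, 9 burn out
  TTTTT.
  TTT.FT
  FF...F
  ......
  .....F
  ....F.
Step 4: 4 trees catch fire, 6 burn out
  TTTTF.
  FFT..F
  ......
  ......
  ......
  ......
Step 5: 4 trees catch fire, 4 burn out
  FFTF..
  ..F...
  ......
  ......
  ......
  ......

FFTF..
..F...
......
......
......
......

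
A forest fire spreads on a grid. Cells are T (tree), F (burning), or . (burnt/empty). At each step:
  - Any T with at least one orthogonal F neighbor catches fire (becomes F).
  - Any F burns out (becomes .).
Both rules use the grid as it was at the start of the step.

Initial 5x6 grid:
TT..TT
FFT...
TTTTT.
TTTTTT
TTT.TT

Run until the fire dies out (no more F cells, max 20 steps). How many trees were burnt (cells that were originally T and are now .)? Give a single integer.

Answer: 19

Derivation:
Step 1: +5 fires, +2 burnt (F count now 5)
Step 2: +3 fires, +5 burnt (F count now 3)
Step 3: +4 fires, +3 burnt (F count now 4)
Step 4: +3 fires, +4 burnt (F count now 3)
Step 5: +1 fires, +3 burnt (F count now 1)
Step 6: +2 fires, +1 burnt (F count now 2)
Step 7: +1 fires, +2 burnt (F count now 1)
Step 8: +0 fires, +1 burnt (F count now 0)
Fire out after step 8
Initially T: 21, now '.': 28
Total burnt (originally-T cells now '.'): 19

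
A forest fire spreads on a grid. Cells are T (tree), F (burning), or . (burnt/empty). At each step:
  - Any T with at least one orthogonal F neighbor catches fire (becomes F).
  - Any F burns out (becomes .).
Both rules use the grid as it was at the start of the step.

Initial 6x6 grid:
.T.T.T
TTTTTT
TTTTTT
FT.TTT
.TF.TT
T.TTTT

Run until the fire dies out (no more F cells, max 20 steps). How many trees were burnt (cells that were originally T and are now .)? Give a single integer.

Answer: 26

Derivation:
Step 1: +4 fires, +2 burnt (F count now 4)
Step 2: +3 fires, +4 burnt (F count now 3)
Step 3: +3 fires, +3 burnt (F count now 3)
Step 4: +5 fires, +3 burnt (F count now 5)
Step 5: +5 fires, +5 burnt (F count now 5)
Step 6: +4 fires, +5 burnt (F count now 4)
Step 7: +1 fires, +4 burnt (F count now 1)
Step 8: +1 fires, +1 burnt (F count now 1)
Step 9: +0 fires, +1 burnt (F count now 0)
Fire out after step 9
Initially T: 27, now '.': 35
Total burnt (originally-T cells now '.'): 26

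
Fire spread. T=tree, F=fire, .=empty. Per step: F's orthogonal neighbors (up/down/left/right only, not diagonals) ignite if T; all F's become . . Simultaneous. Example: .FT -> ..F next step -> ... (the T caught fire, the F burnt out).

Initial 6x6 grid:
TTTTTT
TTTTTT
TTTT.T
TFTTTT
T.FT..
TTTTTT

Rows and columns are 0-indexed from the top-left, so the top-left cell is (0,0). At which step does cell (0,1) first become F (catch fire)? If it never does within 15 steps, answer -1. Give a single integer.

Step 1: cell (0,1)='T' (+5 fires, +2 burnt)
Step 2: cell (0,1)='T' (+7 fires, +5 burnt)
Step 3: cell (0,1)='F' (+7 fires, +7 burnt)
  -> target ignites at step 3
Step 4: cell (0,1)='.' (+5 fires, +7 burnt)
Step 5: cell (0,1)='.' (+3 fires, +5 burnt)
Step 6: cell (0,1)='.' (+2 fires, +3 burnt)
Step 7: cell (0,1)='.' (+1 fires, +2 burnt)
Step 8: cell (0,1)='.' (+0 fires, +1 burnt)
  fire out at step 8

3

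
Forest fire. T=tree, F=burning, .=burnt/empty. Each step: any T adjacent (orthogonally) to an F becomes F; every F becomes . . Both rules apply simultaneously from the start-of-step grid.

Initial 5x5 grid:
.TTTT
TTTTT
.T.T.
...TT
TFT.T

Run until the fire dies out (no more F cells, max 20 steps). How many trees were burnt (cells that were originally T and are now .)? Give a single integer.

Step 1: +2 fires, +1 burnt (F count now 2)
Step 2: +0 fires, +2 burnt (F count now 0)
Fire out after step 2
Initially T: 16, now '.': 11
Total burnt (originally-T cells now '.'): 2

Answer: 2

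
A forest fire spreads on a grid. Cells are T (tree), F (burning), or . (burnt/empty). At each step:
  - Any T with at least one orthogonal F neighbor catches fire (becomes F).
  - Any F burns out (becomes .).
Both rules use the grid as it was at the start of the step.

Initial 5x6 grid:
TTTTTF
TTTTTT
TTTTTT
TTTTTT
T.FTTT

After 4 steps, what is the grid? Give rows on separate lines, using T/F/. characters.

Step 1: 4 trees catch fire, 2 burn out
  TTTTF.
  TTTTTF
  TTTTTT
  TTFTTT
  T..FTT
Step 2: 7 trees catch fire, 4 burn out
  TTTF..
  TTTTF.
  TTFTTF
  TF.FTT
  T...FT
Step 3: 10 trees catch fire, 7 burn out
  TTF...
  TTFF..
  TF.FF.
  F...FF
  T....F
Step 4: 4 trees catch fire, 10 burn out
  TF....
  TF....
  F.....
  ......
  F.....

TF....
TF....
F.....
......
F.....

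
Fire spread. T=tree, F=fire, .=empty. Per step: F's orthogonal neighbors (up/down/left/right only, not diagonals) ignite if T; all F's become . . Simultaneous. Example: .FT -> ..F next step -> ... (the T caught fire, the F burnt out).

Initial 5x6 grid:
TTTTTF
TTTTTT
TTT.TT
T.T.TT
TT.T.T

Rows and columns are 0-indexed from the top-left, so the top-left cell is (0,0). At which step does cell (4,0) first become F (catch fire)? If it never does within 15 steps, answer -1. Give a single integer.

Step 1: cell (4,0)='T' (+2 fires, +1 burnt)
Step 2: cell (4,0)='T' (+3 fires, +2 burnt)
Step 3: cell (4,0)='T' (+4 fires, +3 burnt)
Step 4: cell (4,0)='T' (+4 fires, +4 burnt)
Step 5: cell (4,0)='T' (+3 fires, +4 burnt)
Step 6: cell (4,0)='T' (+3 fires, +3 burnt)
Step 7: cell (4,0)='T' (+1 fires, +3 burnt)
Step 8: cell (4,0)='T' (+1 fires, +1 burnt)
Step 9: cell (4,0)='F' (+1 fires, +1 burnt)
  -> target ignites at step 9
Step 10: cell (4,0)='.' (+1 fires, +1 burnt)
Step 11: cell (4,0)='.' (+0 fires, +1 burnt)
  fire out at step 11

9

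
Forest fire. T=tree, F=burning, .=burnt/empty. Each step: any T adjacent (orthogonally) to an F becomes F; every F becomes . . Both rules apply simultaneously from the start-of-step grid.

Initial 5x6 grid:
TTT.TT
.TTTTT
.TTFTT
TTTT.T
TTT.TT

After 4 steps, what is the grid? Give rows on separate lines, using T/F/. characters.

Step 1: 4 trees catch fire, 1 burn out
  TTT.TT
  .TTFTT
  .TF.FT
  TTTF.T
  TTT.TT
Step 2: 5 trees catch fire, 4 burn out
  TTT.TT
  .TF.FT
  .F...F
  TTF..T
  TTT.TT
Step 3: 7 trees catch fire, 5 burn out
  TTF.FT
  .F...F
  ......
  TF...F
  TTF.TT
Step 4: 5 trees catch fire, 7 burn out
  TF...F
  ......
  ......
  F.....
  TF..TF

TF...F
......
......
F.....
TF..TF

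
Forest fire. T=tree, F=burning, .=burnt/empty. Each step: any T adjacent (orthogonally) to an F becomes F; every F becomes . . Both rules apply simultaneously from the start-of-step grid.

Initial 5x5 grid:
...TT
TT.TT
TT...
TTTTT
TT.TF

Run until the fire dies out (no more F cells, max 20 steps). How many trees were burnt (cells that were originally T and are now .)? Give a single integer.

Answer: 12

Derivation:
Step 1: +2 fires, +1 burnt (F count now 2)
Step 2: +1 fires, +2 burnt (F count now 1)
Step 3: +1 fires, +1 burnt (F count now 1)
Step 4: +1 fires, +1 burnt (F count now 1)
Step 5: +3 fires, +1 burnt (F count now 3)
Step 6: +3 fires, +3 burnt (F count now 3)
Step 7: +1 fires, +3 burnt (F count now 1)
Step 8: +0 fires, +1 burnt (F count now 0)
Fire out after step 8
Initially T: 16, now '.': 21
Total burnt (originally-T cells now '.'): 12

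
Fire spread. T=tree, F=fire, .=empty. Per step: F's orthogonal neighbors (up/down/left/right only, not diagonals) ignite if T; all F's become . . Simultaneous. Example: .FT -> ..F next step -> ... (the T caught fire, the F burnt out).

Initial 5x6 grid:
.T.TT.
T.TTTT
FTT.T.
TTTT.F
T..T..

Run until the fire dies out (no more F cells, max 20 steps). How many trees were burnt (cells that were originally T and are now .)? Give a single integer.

Answer: 16

Derivation:
Step 1: +3 fires, +2 burnt (F count now 3)
Step 2: +3 fires, +3 burnt (F count now 3)
Step 3: +2 fires, +3 burnt (F count now 2)
Step 4: +2 fires, +2 burnt (F count now 2)
Step 5: +3 fires, +2 burnt (F count now 3)
Step 6: +3 fires, +3 burnt (F count now 3)
Step 7: +0 fires, +3 burnt (F count now 0)
Fire out after step 7
Initially T: 17, now '.': 29
Total burnt (originally-T cells now '.'): 16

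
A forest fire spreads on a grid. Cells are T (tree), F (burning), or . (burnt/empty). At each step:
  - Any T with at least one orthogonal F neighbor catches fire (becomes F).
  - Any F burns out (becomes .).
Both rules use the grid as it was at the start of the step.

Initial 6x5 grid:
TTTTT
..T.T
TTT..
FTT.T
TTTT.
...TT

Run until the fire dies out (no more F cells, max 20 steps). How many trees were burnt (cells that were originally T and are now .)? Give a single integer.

Step 1: +3 fires, +1 burnt (F count now 3)
Step 2: +3 fires, +3 burnt (F count now 3)
Step 3: +2 fires, +3 burnt (F count now 2)
Step 4: +2 fires, +2 burnt (F count now 2)
Step 5: +2 fires, +2 burnt (F count now 2)
Step 6: +3 fires, +2 burnt (F count now 3)
Step 7: +2 fires, +3 burnt (F count now 2)
Step 8: +1 fires, +2 burnt (F count now 1)
Step 9: +0 fires, +1 burnt (F count now 0)
Fire out after step 9
Initially T: 19, now '.': 29
Total burnt (originally-T cells now '.'): 18

Answer: 18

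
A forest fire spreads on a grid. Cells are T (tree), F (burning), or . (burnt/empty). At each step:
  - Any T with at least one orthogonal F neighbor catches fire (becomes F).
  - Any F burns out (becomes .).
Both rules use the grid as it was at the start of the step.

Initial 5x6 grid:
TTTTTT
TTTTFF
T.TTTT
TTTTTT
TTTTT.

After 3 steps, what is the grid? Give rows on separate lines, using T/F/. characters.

Step 1: 5 trees catch fire, 2 burn out
  TTTTFF
  TTTF..
  T.TTFF
  TTTTTT
  TTTTT.
Step 2: 5 trees catch fire, 5 burn out
  TTTF..
  TTF...
  T.TF..
  TTTTFF
  TTTTT.
Step 3: 5 trees catch fire, 5 burn out
  TTF...
  TF....
  T.F...
  TTTF..
  TTTTF.

TTF...
TF....
T.F...
TTTF..
TTTTF.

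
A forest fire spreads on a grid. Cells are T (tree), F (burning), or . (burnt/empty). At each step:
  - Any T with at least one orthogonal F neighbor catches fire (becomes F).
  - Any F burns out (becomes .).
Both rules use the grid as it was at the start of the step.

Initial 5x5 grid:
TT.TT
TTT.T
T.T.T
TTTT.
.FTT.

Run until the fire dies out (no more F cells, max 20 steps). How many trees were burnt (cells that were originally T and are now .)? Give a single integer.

Answer: 13

Derivation:
Step 1: +2 fires, +1 burnt (F count now 2)
Step 2: +3 fires, +2 burnt (F count now 3)
Step 3: +3 fires, +3 burnt (F count now 3)
Step 4: +2 fires, +3 burnt (F count now 2)
Step 5: +2 fires, +2 burnt (F count now 2)
Step 6: +1 fires, +2 burnt (F count now 1)
Step 7: +0 fires, +1 burnt (F count now 0)
Fire out after step 7
Initially T: 17, now '.': 21
Total burnt (originally-T cells now '.'): 13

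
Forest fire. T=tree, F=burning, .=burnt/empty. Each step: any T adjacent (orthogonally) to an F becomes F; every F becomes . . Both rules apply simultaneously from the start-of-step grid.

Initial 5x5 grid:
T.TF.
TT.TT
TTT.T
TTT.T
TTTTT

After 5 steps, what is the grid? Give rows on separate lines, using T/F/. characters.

Step 1: 2 trees catch fire, 1 burn out
  T.F..
  TT.FT
  TTT.T
  TTT.T
  TTTTT
Step 2: 1 trees catch fire, 2 burn out
  T....
  TT..F
  TTT.T
  TTT.T
  TTTTT
Step 3: 1 trees catch fire, 1 burn out
  T....
  TT...
  TTT.F
  TTT.T
  TTTTT
Step 4: 1 trees catch fire, 1 burn out
  T....
  TT...
  TTT..
  TTT.F
  TTTTT
Step 5: 1 trees catch fire, 1 burn out
  T....
  TT...
  TTT..
  TTT..
  TTTTF

T....
TT...
TTT..
TTT..
TTTTF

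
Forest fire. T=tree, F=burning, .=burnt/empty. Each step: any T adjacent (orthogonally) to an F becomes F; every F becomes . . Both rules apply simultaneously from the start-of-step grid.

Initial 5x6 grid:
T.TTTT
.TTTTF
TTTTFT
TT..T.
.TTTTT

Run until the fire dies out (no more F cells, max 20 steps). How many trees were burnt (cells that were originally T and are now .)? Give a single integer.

Answer: 21

Derivation:
Step 1: +5 fires, +2 burnt (F count now 5)
Step 2: +4 fires, +5 burnt (F count now 4)
Step 3: +5 fires, +4 burnt (F count now 5)
Step 4: +5 fires, +5 burnt (F count now 5)
Step 5: +2 fires, +5 burnt (F count now 2)
Step 6: +0 fires, +2 burnt (F count now 0)
Fire out after step 6
Initially T: 22, now '.': 29
Total burnt (originally-T cells now '.'): 21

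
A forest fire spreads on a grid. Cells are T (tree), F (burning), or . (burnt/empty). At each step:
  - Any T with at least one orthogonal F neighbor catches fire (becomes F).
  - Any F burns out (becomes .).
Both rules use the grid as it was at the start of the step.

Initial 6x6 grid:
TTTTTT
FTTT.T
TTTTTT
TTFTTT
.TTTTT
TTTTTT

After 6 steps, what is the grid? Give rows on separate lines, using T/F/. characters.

Step 1: 7 trees catch fire, 2 burn out
  FTTTTT
  .FTT.T
  FTFTTT
  TF.FTT
  .TFTTT
  TTTTTT
Step 2: 9 trees catch fire, 7 burn out
  .FTTTT
  ..FT.T
  .F.FTT
  F...FT
  .F.FTT
  TTFTTT
Step 3: 7 trees catch fire, 9 burn out
  ..FTTT
  ...F.T
  ....FT
  .....F
  ....FT
  TF.FTT
Step 4: 5 trees catch fire, 7 burn out
  ...FTT
  .....T
  .....F
  ......
  .....F
  F...FT
Step 5: 3 trees catch fire, 5 burn out
  ....FT
  .....F
  ......
  ......
  ......
  .....F
Step 6: 1 trees catch fire, 3 burn out
  .....F
  ......
  ......
  ......
  ......
  ......

.....F
......
......
......
......
......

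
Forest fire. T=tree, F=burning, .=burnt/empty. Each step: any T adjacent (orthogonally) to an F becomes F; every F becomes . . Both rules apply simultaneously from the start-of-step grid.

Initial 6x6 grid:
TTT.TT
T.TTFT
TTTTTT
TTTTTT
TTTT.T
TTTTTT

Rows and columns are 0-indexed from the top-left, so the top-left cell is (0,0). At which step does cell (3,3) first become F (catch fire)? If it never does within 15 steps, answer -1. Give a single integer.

Step 1: cell (3,3)='T' (+4 fires, +1 burnt)
Step 2: cell (3,3)='T' (+5 fires, +4 burnt)
Step 3: cell (3,3)='F' (+4 fires, +5 burnt)
  -> target ignites at step 3
Step 4: cell (3,3)='.' (+5 fires, +4 burnt)
Step 5: cell (3,3)='.' (+6 fires, +5 burnt)
Step 6: cell (3,3)='.' (+5 fires, +6 burnt)
Step 7: cell (3,3)='.' (+2 fires, +5 burnt)
Step 8: cell (3,3)='.' (+1 fires, +2 burnt)
Step 9: cell (3,3)='.' (+0 fires, +1 burnt)
  fire out at step 9

3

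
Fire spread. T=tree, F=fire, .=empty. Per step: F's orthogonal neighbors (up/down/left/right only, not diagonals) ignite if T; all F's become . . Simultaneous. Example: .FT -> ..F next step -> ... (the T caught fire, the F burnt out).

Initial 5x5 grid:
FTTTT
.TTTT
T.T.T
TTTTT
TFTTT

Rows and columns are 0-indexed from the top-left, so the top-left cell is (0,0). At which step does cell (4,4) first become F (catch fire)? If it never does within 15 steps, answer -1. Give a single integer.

Step 1: cell (4,4)='T' (+4 fires, +2 burnt)
Step 2: cell (4,4)='T' (+5 fires, +4 burnt)
Step 3: cell (4,4)='F' (+6 fires, +5 burnt)
  -> target ignites at step 3
Step 4: cell (4,4)='.' (+3 fires, +6 burnt)
Step 5: cell (4,4)='.' (+2 fires, +3 burnt)
Step 6: cell (4,4)='.' (+0 fires, +2 burnt)
  fire out at step 6

3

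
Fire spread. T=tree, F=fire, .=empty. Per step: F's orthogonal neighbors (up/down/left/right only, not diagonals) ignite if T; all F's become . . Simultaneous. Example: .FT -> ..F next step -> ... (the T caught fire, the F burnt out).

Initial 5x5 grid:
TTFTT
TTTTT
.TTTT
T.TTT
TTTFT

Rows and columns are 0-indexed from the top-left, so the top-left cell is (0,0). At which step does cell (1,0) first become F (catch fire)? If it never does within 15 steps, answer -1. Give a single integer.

Step 1: cell (1,0)='T' (+6 fires, +2 burnt)
Step 2: cell (1,0)='T' (+9 fires, +6 burnt)
Step 3: cell (1,0)='F' (+5 fires, +9 burnt)
  -> target ignites at step 3
Step 4: cell (1,0)='.' (+1 fires, +5 burnt)
Step 5: cell (1,0)='.' (+0 fires, +1 burnt)
  fire out at step 5

3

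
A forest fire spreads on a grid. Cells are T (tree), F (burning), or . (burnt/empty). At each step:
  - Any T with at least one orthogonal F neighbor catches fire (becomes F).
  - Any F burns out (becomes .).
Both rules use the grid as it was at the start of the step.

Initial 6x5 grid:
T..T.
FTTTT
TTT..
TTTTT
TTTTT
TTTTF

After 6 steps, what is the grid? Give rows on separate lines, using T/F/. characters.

Step 1: 5 trees catch fire, 2 burn out
  F..T.
  .FTTT
  FTT..
  TTTTT
  TTTTF
  TTTF.
Step 2: 6 trees catch fire, 5 burn out
  ...T.
  ..FTT
  .FT..
  FTTTF
  TTTF.
  TTF..
Step 3: 7 trees catch fire, 6 burn out
  ...T.
  ...FT
  ..F..
  .FTF.
  FTF..
  TF...
Step 4: 5 trees catch fire, 7 burn out
  ...F.
  ....F
  .....
  ..F..
  .F...
  F....
Step 5: 0 trees catch fire, 5 burn out
  .....
  .....
  .....
  .....
  .....
  .....
Step 6: 0 trees catch fire, 0 burn out
  .....
  .....
  .....
  .....
  .....
  .....

.....
.....
.....
.....
.....
.....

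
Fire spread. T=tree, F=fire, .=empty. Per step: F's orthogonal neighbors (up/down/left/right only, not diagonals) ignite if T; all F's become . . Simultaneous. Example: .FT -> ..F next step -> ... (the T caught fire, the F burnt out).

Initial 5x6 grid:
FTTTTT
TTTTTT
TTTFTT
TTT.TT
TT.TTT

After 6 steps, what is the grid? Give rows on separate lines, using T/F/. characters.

Step 1: 5 trees catch fire, 2 burn out
  .FTTTT
  FTTFTT
  TTF.FT
  TTT.TT
  TT.TTT
Step 2: 10 trees catch fire, 5 burn out
  ..FFTT
  .FF.FT
  FF...F
  TTF.FT
  TT.TTT
Step 3: 6 trees catch fire, 10 burn out
  ....FT
  .....F
  ......
  FF...F
  TT.TFT
Step 4: 5 trees catch fire, 6 burn out
  .....F
  ......
  ......
  ......
  FF.F.F
Step 5: 0 trees catch fire, 5 burn out
  ......
  ......
  ......
  ......
  ......
Step 6: 0 trees catch fire, 0 burn out
  ......
  ......
  ......
  ......
  ......

......
......
......
......
......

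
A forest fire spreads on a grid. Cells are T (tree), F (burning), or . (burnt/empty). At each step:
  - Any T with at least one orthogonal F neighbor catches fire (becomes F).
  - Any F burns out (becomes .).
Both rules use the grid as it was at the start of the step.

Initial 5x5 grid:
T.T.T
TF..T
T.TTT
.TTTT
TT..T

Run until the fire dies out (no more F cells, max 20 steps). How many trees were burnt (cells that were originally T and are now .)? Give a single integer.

Answer: 3

Derivation:
Step 1: +1 fires, +1 burnt (F count now 1)
Step 2: +2 fires, +1 burnt (F count now 2)
Step 3: +0 fires, +2 burnt (F count now 0)
Fire out after step 3
Initially T: 16, now '.': 12
Total burnt (originally-T cells now '.'): 3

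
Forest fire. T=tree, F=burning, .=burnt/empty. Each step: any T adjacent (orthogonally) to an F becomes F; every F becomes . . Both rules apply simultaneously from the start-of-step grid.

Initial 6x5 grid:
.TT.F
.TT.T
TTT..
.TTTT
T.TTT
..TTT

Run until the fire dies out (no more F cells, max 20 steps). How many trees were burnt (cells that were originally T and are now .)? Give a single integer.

Step 1: +1 fires, +1 burnt (F count now 1)
Step 2: +0 fires, +1 burnt (F count now 0)
Fire out after step 2
Initially T: 19, now '.': 12
Total burnt (originally-T cells now '.'): 1

Answer: 1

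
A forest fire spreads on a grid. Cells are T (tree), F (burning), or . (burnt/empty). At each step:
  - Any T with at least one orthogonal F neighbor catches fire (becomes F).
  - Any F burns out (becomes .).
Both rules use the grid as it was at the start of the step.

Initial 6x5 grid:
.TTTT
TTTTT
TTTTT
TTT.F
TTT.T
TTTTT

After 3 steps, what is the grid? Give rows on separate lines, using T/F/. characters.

Step 1: 2 trees catch fire, 1 burn out
  .TTTT
  TTTTT
  TTTTF
  TTT..
  TTT.F
  TTTTT
Step 2: 3 trees catch fire, 2 burn out
  .TTTT
  TTTTF
  TTTF.
  TTT..
  TTT..
  TTTTF
Step 3: 4 trees catch fire, 3 burn out
  .TTTF
  TTTF.
  TTF..
  TTT..
  TTT..
  TTTF.

.TTTF
TTTF.
TTF..
TTT..
TTT..
TTTF.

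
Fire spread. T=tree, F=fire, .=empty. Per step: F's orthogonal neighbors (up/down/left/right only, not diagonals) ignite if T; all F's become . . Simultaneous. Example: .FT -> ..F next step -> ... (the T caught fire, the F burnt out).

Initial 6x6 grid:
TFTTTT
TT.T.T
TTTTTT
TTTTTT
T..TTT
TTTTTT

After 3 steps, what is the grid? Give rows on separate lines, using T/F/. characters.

Step 1: 3 trees catch fire, 1 burn out
  F.FTTT
  TF.T.T
  TTTTTT
  TTTTTT
  T..TTT
  TTTTTT
Step 2: 3 trees catch fire, 3 burn out
  ...FTT
  F..T.T
  TFTTTT
  TTTTTT
  T..TTT
  TTTTTT
Step 3: 5 trees catch fire, 3 burn out
  ....FT
  ...F.T
  F.FTTT
  TFTTTT
  T..TTT
  TTTTTT

....FT
...F.T
F.FTTT
TFTTTT
T..TTT
TTTTTT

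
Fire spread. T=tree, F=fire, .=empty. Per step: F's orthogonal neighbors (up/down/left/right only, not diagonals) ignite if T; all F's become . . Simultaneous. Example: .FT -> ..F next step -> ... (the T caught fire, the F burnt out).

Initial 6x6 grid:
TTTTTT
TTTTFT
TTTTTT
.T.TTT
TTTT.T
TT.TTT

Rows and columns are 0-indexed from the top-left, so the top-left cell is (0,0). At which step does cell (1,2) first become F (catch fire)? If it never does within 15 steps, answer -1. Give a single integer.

Step 1: cell (1,2)='T' (+4 fires, +1 burnt)
Step 2: cell (1,2)='F' (+6 fires, +4 burnt)
  -> target ignites at step 2
Step 3: cell (1,2)='.' (+5 fires, +6 burnt)
Step 4: cell (1,2)='.' (+5 fires, +5 burnt)
Step 5: cell (1,2)='.' (+6 fires, +5 burnt)
Step 6: cell (1,2)='.' (+2 fires, +6 burnt)
Step 7: cell (1,2)='.' (+2 fires, +2 burnt)
Step 8: cell (1,2)='.' (+1 fires, +2 burnt)
Step 9: cell (1,2)='.' (+0 fires, +1 burnt)
  fire out at step 9

2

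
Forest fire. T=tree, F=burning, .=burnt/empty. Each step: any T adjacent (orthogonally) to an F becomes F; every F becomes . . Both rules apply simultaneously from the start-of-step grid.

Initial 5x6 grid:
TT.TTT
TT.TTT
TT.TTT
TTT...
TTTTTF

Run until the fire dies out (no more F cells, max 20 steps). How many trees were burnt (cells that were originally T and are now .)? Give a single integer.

Answer: 14

Derivation:
Step 1: +1 fires, +1 burnt (F count now 1)
Step 2: +1 fires, +1 burnt (F count now 1)
Step 3: +1 fires, +1 burnt (F count now 1)
Step 4: +2 fires, +1 burnt (F count now 2)
Step 5: +2 fires, +2 burnt (F count now 2)
Step 6: +2 fires, +2 burnt (F count now 2)
Step 7: +2 fires, +2 burnt (F count now 2)
Step 8: +2 fires, +2 burnt (F count now 2)
Step 9: +1 fires, +2 burnt (F count now 1)
Step 10: +0 fires, +1 burnt (F count now 0)
Fire out after step 10
Initially T: 23, now '.': 21
Total burnt (originally-T cells now '.'): 14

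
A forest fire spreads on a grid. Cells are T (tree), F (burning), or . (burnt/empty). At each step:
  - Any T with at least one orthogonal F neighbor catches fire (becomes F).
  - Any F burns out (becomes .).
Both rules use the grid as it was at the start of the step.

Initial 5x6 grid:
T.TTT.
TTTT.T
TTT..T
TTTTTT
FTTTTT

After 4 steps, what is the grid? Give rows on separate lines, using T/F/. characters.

Step 1: 2 trees catch fire, 1 burn out
  T.TTT.
  TTTT.T
  TTT..T
  FTTTTT
  .FTTTT
Step 2: 3 trees catch fire, 2 burn out
  T.TTT.
  TTTT.T
  FTT..T
  .FTTTT
  ..FTTT
Step 3: 4 trees catch fire, 3 burn out
  T.TTT.
  FTTT.T
  .FT..T
  ..FTTT
  ...FTT
Step 4: 5 trees catch fire, 4 burn out
  F.TTT.
  .FTT.T
  ..F..T
  ...FTT
  ....FT

F.TTT.
.FTT.T
..F..T
...FTT
....FT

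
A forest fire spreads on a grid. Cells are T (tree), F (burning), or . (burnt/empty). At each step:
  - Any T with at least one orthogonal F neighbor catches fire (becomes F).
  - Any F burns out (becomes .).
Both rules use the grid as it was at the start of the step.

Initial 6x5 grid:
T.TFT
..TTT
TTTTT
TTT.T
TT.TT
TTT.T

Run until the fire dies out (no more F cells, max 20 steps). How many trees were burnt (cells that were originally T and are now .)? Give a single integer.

Answer: 22

Derivation:
Step 1: +3 fires, +1 burnt (F count now 3)
Step 2: +3 fires, +3 burnt (F count now 3)
Step 3: +2 fires, +3 burnt (F count now 2)
Step 4: +3 fires, +2 burnt (F count now 3)
Step 5: +3 fires, +3 burnt (F count now 3)
Step 6: +4 fires, +3 burnt (F count now 4)
Step 7: +2 fires, +4 burnt (F count now 2)
Step 8: +2 fires, +2 burnt (F count now 2)
Step 9: +0 fires, +2 burnt (F count now 0)
Fire out after step 9
Initially T: 23, now '.': 29
Total burnt (originally-T cells now '.'): 22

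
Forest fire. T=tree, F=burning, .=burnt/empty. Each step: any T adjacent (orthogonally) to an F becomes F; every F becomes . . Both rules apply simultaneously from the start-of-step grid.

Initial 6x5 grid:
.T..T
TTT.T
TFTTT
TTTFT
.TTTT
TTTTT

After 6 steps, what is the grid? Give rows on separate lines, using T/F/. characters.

Step 1: 8 trees catch fire, 2 burn out
  .T..T
  TFT.T
  F.FFT
  TFF.F
  .TTFT
  TTTTT
Step 2: 9 trees catch fire, 8 burn out
  .F..T
  F.F.T
  ....F
  F....
  .FF.F
  TTTFT
Step 3: 4 trees catch fire, 9 burn out
  ....T
  ....F
  .....
  .....
  .....
  TFF.F
Step 4: 2 trees catch fire, 4 burn out
  ....F
  .....
  .....
  .....
  .....
  F....
Step 5: 0 trees catch fire, 2 burn out
  .....
  .....
  .....
  .....
  .....
  .....
Step 6: 0 trees catch fire, 0 burn out
  .....
  .....
  .....
  .....
  .....
  .....

.....
.....
.....
.....
.....
.....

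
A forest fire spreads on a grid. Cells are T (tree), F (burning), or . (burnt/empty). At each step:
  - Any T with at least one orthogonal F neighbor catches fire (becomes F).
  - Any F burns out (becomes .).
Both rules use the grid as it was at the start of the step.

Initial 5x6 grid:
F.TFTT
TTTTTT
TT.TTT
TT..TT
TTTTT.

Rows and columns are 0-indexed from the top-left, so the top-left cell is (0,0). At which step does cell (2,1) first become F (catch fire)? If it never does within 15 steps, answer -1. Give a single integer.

Step 1: cell (2,1)='T' (+4 fires, +2 burnt)
Step 2: cell (2,1)='T' (+6 fires, +4 burnt)
Step 3: cell (2,1)='F' (+4 fires, +6 burnt)
  -> target ignites at step 3
Step 4: cell (2,1)='.' (+4 fires, +4 burnt)
Step 5: cell (2,1)='.' (+3 fires, +4 burnt)
Step 6: cell (2,1)='.' (+2 fires, +3 burnt)
Step 7: cell (2,1)='.' (+0 fires, +2 burnt)
  fire out at step 7

3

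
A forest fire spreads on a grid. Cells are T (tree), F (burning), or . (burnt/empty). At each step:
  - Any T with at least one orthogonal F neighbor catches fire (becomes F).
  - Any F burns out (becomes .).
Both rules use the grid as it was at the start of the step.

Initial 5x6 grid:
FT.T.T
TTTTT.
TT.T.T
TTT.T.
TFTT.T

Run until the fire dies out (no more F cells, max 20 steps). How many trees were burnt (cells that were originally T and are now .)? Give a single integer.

Step 1: +5 fires, +2 burnt (F count now 5)
Step 2: +6 fires, +5 burnt (F count now 6)
Step 3: +1 fires, +6 burnt (F count now 1)
Step 4: +1 fires, +1 burnt (F count now 1)
Step 5: +3 fires, +1 burnt (F count now 3)
Step 6: +0 fires, +3 burnt (F count now 0)
Fire out after step 6
Initially T: 20, now '.': 26
Total burnt (originally-T cells now '.'): 16

Answer: 16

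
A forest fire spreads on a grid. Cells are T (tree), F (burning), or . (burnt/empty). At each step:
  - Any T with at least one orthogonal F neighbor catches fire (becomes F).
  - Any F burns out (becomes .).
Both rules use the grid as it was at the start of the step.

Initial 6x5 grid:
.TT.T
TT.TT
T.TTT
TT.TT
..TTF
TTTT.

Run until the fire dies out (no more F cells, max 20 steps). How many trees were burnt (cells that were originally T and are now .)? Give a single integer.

Answer: 14

Derivation:
Step 1: +2 fires, +1 burnt (F count now 2)
Step 2: +4 fires, +2 burnt (F count now 4)
Step 3: +3 fires, +4 burnt (F count now 3)
Step 4: +4 fires, +3 burnt (F count now 4)
Step 5: +1 fires, +4 burnt (F count now 1)
Step 6: +0 fires, +1 burnt (F count now 0)
Fire out after step 6
Initially T: 21, now '.': 23
Total burnt (originally-T cells now '.'): 14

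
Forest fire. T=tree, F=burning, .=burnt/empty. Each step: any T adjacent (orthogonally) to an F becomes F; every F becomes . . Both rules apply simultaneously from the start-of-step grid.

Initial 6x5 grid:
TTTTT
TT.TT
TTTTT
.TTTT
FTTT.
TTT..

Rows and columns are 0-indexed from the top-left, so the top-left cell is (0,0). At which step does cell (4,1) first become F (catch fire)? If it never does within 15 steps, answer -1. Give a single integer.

Step 1: cell (4,1)='F' (+2 fires, +1 burnt)
  -> target ignites at step 1
Step 2: cell (4,1)='.' (+3 fires, +2 burnt)
Step 3: cell (4,1)='.' (+4 fires, +3 burnt)
Step 4: cell (4,1)='.' (+4 fires, +4 burnt)
Step 5: cell (4,1)='.' (+4 fires, +4 burnt)
Step 6: cell (4,1)='.' (+4 fires, +4 burnt)
Step 7: cell (4,1)='.' (+2 fires, +4 burnt)
Step 8: cell (4,1)='.' (+1 fires, +2 burnt)
Step 9: cell (4,1)='.' (+0 fires, +1 burnt)
  fire out at step 9

1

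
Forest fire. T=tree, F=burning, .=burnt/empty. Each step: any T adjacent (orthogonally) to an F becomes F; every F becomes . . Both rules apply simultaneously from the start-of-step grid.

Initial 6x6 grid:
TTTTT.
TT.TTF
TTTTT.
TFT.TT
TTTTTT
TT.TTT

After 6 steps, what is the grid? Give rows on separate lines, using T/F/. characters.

Step 1: 5 trees catch fire, 2 burn out
  TTTTT.
  TT.TF.
  TFTTT.
  F.F.TT
  TFTTTT
  TT.TTT
Step 2: 9 trees catch fire, 5 burn out
  TTTTF.
  TF.F..
  F.FTF.
  ....TT
  F.FTTT
  TF.TTT
Step 3: 7 trees catch fire, 9 burn out
  TFTF..
  F.....
  ...F..
  ....FT
  ...FTT
  F..TTT
Step 4: 5 trees catch fire, 7 burn out
  F.F...
  ......
  ......
  .....F
  ....FT
  ...FTT
Step 5: 2 trees catch fire, 5 burn out
  ......
  ......
  ......
  ......
  .....F
  ....FT
Step 6: 1 trees catch fire, 2 burn out
  ......
  ......
  ......
  ......
  ......
  .....F

......
......
......
......
......
.....F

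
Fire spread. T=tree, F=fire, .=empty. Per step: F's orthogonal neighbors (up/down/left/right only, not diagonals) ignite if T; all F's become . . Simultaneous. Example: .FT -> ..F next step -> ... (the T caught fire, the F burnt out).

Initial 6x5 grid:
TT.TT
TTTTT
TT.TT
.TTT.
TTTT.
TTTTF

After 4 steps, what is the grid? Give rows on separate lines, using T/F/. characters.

Step 1: 1 trees catch fire, 1 burn out
  TT.TT
  TTTTT
  TT.TT
  .TTT.
  TTTT.
  TTTF.
Step 2: 2 trees catch fire, 1 burn out
  TT.TT
  TTTTT
  TT.TT
  .TTT.
  TTTF.
  TTF..
Step 3: 3 trees catch fire, 2 burn out
  TT.TT
  TTTTT
  TT.TT
  .TTF.
  TTF..
  TF...
Step 4: 4 trees catch fire, 3 burn out
  TT.TT
  TTTTT
  TT.FT
  .TF..
  TF...
  F....

TT.TT
TTTTT
TT.FT
.TF..
TF...
F....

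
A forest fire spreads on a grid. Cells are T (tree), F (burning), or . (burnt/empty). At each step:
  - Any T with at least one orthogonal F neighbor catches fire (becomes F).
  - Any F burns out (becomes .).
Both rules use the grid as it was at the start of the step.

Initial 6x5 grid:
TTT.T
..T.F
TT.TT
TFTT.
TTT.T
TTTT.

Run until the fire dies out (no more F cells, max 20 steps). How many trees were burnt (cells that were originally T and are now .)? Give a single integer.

Answer: 15

Derivation:
Step 1: +6 fires, +2 burnt (F count now 6)
Step 2: +6 fires, +6 burnt (F count now 6)
Step 3: +2 fires, +6 burnt (F count now 2)
Step 4: +1 fires, +2 burnt (F count now 1)
Step 5: +0 fires, +1 burnt (F count now 0)
Fire out after step 5
Initially T: 20, now '.': 25
Total burnt (originally-T cells now '.'): 15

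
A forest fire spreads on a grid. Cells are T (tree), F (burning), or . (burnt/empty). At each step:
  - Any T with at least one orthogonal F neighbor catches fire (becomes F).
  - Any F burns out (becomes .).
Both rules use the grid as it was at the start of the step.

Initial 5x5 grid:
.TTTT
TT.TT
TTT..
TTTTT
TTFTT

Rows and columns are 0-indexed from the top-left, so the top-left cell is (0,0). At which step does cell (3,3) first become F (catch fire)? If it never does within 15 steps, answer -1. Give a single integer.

Step 1: cell (3,3)='T' (+3 fires, +1 burnt)
Step 2: cell (3,3)='F' (+5 fires, +3 burnt)
  -> target ignites at step 2
Step 3: cell (3,3)='.' (+3 fires, +5 burnt)
Step 4: cell (3,3)='.' (+2 fires, +3 burnt)
Step 5: cell (3,3)='.' (+2 fires, +2 burnt)
Step 6: cell (3,3)='.' (+1 fires, +2 burnt)
Step 7: cell (3,3)='.' (+1 fires, +1 burnt)
Step 8: cell (3,3)='.' (+2 fires, +1 burnt)
Step 9: cell (3,3)='.' (+1 fires, +2 burnt)
Step 10: cell (3,3)='.' (+0 fires, +1 burnt)
  fire out at step 10

2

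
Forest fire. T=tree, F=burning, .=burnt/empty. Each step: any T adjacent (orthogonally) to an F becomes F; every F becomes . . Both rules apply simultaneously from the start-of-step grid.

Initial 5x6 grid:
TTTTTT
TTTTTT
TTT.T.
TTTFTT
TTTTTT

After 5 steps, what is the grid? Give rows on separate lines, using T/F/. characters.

Step 1: 3 trees catch fire, 1 burn out
  TTTTTT
  TTTTTT
  TTT.T.
  TTF.FT
  TTTFTT
Step 2: 6 trees catch fire, 3 burn out
  TTTTTT
  TTTTTT
  TTF.F.
  TF...F
  TTF.FT
Step 3: 6 trees catch fire, 6 burn out
  TTTTTT
  TTFTFT
  TF....
  F.....
  TF...F
Step 4: 7 trees catch fire, 6 burn out
  TTFTFT
  TF.F.F
  F.....
  ......
  F.....
Step 5: 4 trees catch fire, 7 burn out
  TF.F.F
  F.....
  ......
  ......
  ......

TF.F.F
F.....
......
......
......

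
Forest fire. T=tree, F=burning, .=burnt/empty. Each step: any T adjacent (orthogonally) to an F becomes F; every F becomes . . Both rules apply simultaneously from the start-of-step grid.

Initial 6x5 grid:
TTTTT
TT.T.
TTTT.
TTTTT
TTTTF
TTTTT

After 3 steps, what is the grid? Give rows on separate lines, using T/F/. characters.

Step 1: 3 trees catch fire, 1 burn out
  TTTTT
  TT.T.
  TTTT.
  TTTTF
  TTTF.
  TTTTF
Step 2: 3 trees catch fire, 3 burn out
  TTTTT
  TT.T.
  TTTT.
  TTTF.
  TTF..
  TTTF.
Step 3: 4 trees catch fire, 3 burn out
  TTTTT
  TT.T.
  TTTF.
  TTF..
  TF...
  TTF..

TTTTT
TT.T.
TTTF.
TTF..
TF...
TTF..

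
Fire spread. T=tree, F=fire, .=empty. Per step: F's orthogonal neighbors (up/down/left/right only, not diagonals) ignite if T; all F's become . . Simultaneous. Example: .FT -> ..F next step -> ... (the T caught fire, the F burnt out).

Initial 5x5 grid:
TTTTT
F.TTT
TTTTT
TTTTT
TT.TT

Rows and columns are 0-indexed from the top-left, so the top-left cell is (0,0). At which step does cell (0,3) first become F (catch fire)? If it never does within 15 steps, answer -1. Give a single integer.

Step 1: cell (0,3)='T' (+2 fires, +1 burnt)
Step 2: cell (0,3)='T' (+3 fires, +2 burnt)
Step 3: cell (0,3)='T' (+4 fires, +3 burnt)
Step 4: cell (0,3)='F' (+5 fires, +4 burnt)
  -> target ignites at step 4
Step 5: cell (0,3)='.' (+4 fires, +5 burnt)
Step 6: cell (0,3)='.' (+3 fires, +4 burnt)
Step 7: cell (0,3)='.' (+1 fires, +3 burnt)
Step 8: cell (0,3)='.' (+0 fires, +1 burnt)
  fire out at step 8

4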